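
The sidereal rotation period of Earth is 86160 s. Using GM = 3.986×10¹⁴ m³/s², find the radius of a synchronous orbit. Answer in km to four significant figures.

r_sync ≈ 42160 km

A synchronous orbit has period T, so by Kepler's third law a = (μT²/4π²)^(1/3).
μT²/4π² = 3.986×10¹⁴ × (8.616×10⁴)² / 39.48 = 7.495×10²² m³.
a = 4.216×10⁷ m = 42163 km.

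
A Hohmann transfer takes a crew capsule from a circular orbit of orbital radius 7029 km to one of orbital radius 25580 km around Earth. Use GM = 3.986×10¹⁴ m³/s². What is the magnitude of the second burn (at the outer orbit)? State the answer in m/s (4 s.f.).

r₁ = 7029 km = 7.029×10⁶ m.
r₂ = 25580 km = 2.558×10⁷ m.
Transfer ellipse a_t = (r₁ + r₂)/2 = 1.630×10⁷ m.
At r₁: circular v_c1 = √(μ/r₁) = 7530 m/s; transfer-perigee v_p = √[μ(2/r₁ − 1/a_t)] = 9432 m/s.
At r₂: circular v_c2 = √(μ/r₂) = 3947 m/s; transfer-apogee v_a = √[μ(2/r₂ − 1/a_t)] = 2592 m/s.
Δv₂ = v_c2 − v_a = 1356 m/s.

Δv ≈ 1356 m/s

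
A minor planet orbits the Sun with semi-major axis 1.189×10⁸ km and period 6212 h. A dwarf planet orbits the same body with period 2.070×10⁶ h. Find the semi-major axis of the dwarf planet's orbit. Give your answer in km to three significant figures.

a₂ ≈ 5.71×10⁹ km

Kepler's third law: a³ ∝ T², so a₂ = a₁ (T₂/T₁)^(2/3).
T₂/T₁ = 333.2, (T₂/T₁)^(2/3) = 48.06.
a₂ = 1.189×10⁸ × 48.06 = 5.715×10⁹ km.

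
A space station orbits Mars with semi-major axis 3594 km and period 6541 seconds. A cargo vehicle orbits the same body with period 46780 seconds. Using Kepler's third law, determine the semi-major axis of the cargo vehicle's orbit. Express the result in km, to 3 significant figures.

a₂ ≈ 13300 km

Kepler's third law: a³ ∝ T², so a₂ = a₁ (T₂/T₁)^(2/3).
T₂/T₁ = 7.152, (T₂/T₁)^(2/3) = 3.712.
a₂ = 3594 × 3.712 = 13340 km.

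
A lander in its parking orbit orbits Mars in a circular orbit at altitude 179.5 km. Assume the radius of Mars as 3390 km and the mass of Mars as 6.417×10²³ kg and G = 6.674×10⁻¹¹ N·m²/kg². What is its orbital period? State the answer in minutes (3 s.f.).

T ≈ 108 minutes

μ = GM = 6.674×10⁻¹¹ × 6.417×10²³ = 4.283×10¹³ m³/s².
r = 3390 + 179.5 = 3569.5 km = 3.5695×10⁶ m.
Kepler's third law: T = 2π√(r³/μ) = 2π√((3.570×10⁶)³ / 4.283×10¹³).
r³/μ = 1.062×10⁶ s², so T = 2π × 1.031×10³ = 6.475×10³ s.
Converting: 6.475×10³ s ÷ 60.00 = 107.9 minutes.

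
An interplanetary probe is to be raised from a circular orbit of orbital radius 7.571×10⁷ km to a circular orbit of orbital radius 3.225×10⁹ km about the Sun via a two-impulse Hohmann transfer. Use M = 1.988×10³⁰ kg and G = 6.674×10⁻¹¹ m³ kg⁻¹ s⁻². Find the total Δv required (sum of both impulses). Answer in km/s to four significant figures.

Δv_total ≈ 21.70 km/s

μ = GM = 6.674×10⁻¹¹ × 1.988×10³⁰ = 1.327×10²⁰ m³/s².
r₁ = 7.571×10⁷ km = 7.571×10¹⁰ m.
r₂ = 3.225×10⁹ km = 3.225×10¹² m.
Transfer ellipse a_t = (r₁ + r₂)/2 = 1.650×10¹² m.
At r₁: circular v_c1 = √(μ/r₁) = 41860 m/s; transfer-perihelion v_p = √[μ(2/r₁ − 1/a_t)] = 58520 m/s.
Δv₁ = v_p − v_c1 = 16660 m/s.
At r₂: circular v_c2 = √(μ/r₂) = 6414 m/s; transfer-aphelion v_a = √[μ(2/r₂ − 1/a_t)] = 1374 m/s.
Δv₂ = v_c2 − v_a = 5040 m/s.
Total Δv = Δv₁ + Δv₂ = 21700 m/s = 21.70 km/s.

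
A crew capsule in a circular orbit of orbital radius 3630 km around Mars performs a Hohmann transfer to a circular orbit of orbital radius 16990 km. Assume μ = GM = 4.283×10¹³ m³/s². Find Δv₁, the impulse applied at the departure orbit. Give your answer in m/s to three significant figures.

Δv ≈ 975 m/s

r₁ = 3630 km = 3.630×10⁶ m.
r₂ = 16990 km = 1.699×10⁷ m.
Transfer ellipse a_t = (r₁ + r₂)/2 = 1.031×10⁷ m.
At r₁: circular v_c1 = √(μ/r₁) = 3435 m/s; transfer-periapsis v_p = √[μ(2/r₁ − 1/a_t)] = 4409 m/s.
Δv₁ = v_p − v_c1 = 974.5 m/s.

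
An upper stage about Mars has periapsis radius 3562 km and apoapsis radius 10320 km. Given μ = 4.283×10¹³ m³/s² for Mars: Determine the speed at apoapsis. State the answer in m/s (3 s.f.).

Semi-major axis a = (r_p + r_a)/2 = 6941.0 km = 6.941×10⁶ m.
Vis-viva: v² = μ(2/r − 1/a) = 4.283×10¹³ × (1.938×10⁻⁷ − 1.441×10⁻⁷) = 2.130×10⁶ m²/s².
v = 1459 m/s.

v ≈ 1460 m/s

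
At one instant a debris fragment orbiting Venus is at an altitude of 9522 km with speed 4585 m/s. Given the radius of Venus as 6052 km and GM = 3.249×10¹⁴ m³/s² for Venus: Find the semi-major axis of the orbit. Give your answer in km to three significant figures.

a ≈ 15700 km

r = 6052 + 9522 = 15574 km = 1.557×10⁷ m.
Specific orbital energy ε = v²/2 − μ/r = (4585)²/2 − 3.249×10¹⁴/1.557×10⁷ = -1.035×10⁷ J/kg.
Since ε = −μ/(2a), a = −μ/(2ε) = 1.569×10⁷ m = 15695 km.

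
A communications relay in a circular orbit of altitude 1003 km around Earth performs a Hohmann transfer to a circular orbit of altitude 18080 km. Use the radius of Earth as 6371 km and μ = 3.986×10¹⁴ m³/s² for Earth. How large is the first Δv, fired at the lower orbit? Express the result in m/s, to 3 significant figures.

r₁ = 6371 + 1003 = 7374.0 km = 7.3740×10⁶ m.
r₂ = 6371 + 18080 = 24451 km = 2.4451×10⁷ m.
Transfer ellipse a_t = (r₁ + r₂)/2 = 1.591×10⁷ m.
At r₁: circular v_c1 = √(μ/r₁) = 7352 m/s; transfer-perigee v_p = √[μ(2/r₁ − 1/a_t)] = 9114 m/s.
Δv₁ = v_p − v_c1 = 1762 m/s.

Δv ≈ 1760 m/s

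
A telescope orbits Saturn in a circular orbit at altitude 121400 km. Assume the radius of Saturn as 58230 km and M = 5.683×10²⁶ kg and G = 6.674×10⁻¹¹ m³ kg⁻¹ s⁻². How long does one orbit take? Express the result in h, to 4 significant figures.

μ = GM = 6.674×10⁻¹¹ × 5.683×10²⁶ = 3.793×10¹⁶ m³/s².
r = 58230 + 121400 = 179630 km = 1.7963×10⁸ m.
Kepler's third law: T = 2π√(r³/μ) = 2π√((1.796×10⁸)³ / 3.793×10¹⁶).
r³/μ = 1.528×10⁸ s², so T = 2π × 1.236×10⁴ = 7.767×10⁴ s.
Converting: 7.767×10⁴ s ÷ 3600 = 21.58 h.

T ≈ 21.58 h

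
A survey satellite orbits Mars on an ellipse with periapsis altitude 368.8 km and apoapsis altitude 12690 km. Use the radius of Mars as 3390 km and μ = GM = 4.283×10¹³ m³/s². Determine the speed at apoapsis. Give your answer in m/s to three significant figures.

v ≈ 1000 m/s

r_p = 3390 + 368.8 = 3758.8 km = 3.7588×10⁶ m.
r_a = 3390 + 12690 = 16080 km = 1.6080×10⁷ m.
Semi-major axis a = (r_p + r_a)/2 = 9919.4 km = 9.919×10⁶ m.
Vis-viva: v² = μ(2/r − 1/a) = 4.283×10¹³ × (1.244×10⁻⁷ − 1.008×10⁻⁷) = 1.009×10⁶ m²/s².
v = 1005 m/s.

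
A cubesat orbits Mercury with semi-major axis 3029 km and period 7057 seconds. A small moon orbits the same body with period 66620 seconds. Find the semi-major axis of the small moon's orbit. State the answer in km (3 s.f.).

Kepler's third law: a³ ∝ T², so a₂ = a₁ (T₂/T₁)^(2/3).
T₂/T₁ = 9.440, (T₂/T₁)^(2/3) = 4.467.
a₂ = 3029 × 4.467 = 13530 km.

a₂ ≈ 13500 km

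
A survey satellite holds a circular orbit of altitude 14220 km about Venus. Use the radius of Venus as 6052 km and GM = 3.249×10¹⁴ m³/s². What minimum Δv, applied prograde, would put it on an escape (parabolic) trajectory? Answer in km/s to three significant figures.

r = 6052 + 14220 = 20272 km = 2.0272×10⁷ m.
Circular speed v_c = √(μ/r) = 4003 m/s.
Escape speed v_esc = √(2μ/r) = √2 × v_c = 5662 m/s.
Δv = v_esc − v_c = 1658 m/s = 1.658 km/s.

Δv ≈ 1.66 km/s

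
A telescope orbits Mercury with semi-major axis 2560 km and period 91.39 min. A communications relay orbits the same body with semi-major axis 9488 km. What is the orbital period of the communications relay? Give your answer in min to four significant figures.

T₂ ≈ 652.1 min

Kepler's third law: T² ∝ a³, so T₂ = T₁ (a₂/a₁)^(3/2).
a₂/a₁ = 3.706, (a₂/a₁)^(3/2) = 7.135.
T₂ = 91.39 × 7.135 = 652.1 min.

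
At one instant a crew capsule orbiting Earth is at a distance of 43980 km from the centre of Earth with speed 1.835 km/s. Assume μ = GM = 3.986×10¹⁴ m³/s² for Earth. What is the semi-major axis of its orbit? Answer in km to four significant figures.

a ≈ 27010 km

r = 4.398×10⁷ m.
Specific orbital energy ε = v²/2 − μ/r = (1835)²/2 − 3.986×10¹⁴/4.398×10⁷ = -7.380×10⁶ J/kg.
Since ε = −μ/(2a), a = −μ/(2ε) = 2.701×10⁷ m = 27007 km.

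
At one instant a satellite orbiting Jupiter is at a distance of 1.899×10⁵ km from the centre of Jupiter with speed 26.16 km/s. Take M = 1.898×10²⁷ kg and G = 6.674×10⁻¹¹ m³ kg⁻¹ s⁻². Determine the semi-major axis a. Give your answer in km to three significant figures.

a ≈ 1.95×10⁵ km

μ = GM = 6.674×10⁻¹¹ × 1.898×10²⁷ = 1.267×10¹⁷ m³/s².
r = 1.899×10⁸ m.
Vis-viva rearranged: 1/a = 2/r − v²/μ = 1.053×10⁻⁸ − 5.402×10⁻⁹ = 5.129×10⁻⁹ m⁻¹.
a = 1.950×10⁸ m = 1.9496×10⁵ km.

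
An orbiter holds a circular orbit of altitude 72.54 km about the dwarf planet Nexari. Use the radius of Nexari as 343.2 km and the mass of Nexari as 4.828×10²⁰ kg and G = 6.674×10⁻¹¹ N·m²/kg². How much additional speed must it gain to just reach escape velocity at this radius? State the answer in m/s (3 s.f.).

μ = GM = 6.674×10⁻¹¹ × 4.828×10²⁰ = 3.222×10¹⁰ m³/s².
r = 343.2 + 72.54 = 415.74 km = 4.1574×10⁵ m.
Circular speed v_c = √(μ/r) = 278.4 m/s.
Escape speed v_esc = √(2μ/r) = √2 × v_c = 393.7 m/s.
Δv = v_esc − v_c = 115.3 m/s.

Δv ≈ 115 m/s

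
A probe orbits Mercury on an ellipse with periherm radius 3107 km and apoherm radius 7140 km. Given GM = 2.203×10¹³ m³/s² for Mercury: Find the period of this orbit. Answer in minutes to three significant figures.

Semi-major axis a = (r_p + r_a)/2 = (3107.0 + 7140.0)/2 = 5123.5 km = 5.124×10⁶ m.
By Kepler's third law T = 2π√(a³/μ) = 2π × 2.471×10³ = 1.552×10⁴ s.
= 258.7 minutes.

T ≈ 259 minutes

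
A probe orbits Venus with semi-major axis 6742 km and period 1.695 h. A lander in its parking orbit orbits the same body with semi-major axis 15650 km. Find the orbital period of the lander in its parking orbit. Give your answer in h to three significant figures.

T₂ ≈ 5.99 h

Kepler's third law: T² ∝ a³, so T₂ = T₁ (a₂/a₁)^(3/2).
a₂/a₁ = 2.321, (a₂/a₁)^(3/2) = 3.537.
T₂ = 1.695 × 3.537 = 5.995 h.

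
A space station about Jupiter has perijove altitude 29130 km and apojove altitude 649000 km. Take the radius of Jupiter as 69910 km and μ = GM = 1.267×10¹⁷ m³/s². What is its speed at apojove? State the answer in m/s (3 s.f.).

v ≈ 6530 m/s

r_p = 69910 + 29130 = 99040 km = 9.9040×10⁷ m.
r_a = 69910 + 649000 = 718910 km = 7.1891×10⁸ m.
Semi-major axis a = (r_p + r_a)/2 = 4.0898×10⁵ km = 4.090×10⁸ m.
Vis-viva: v² = μ(2/r − 1/a) = 1.267×10¹⁷ × (2.782×10⁻⁹ − 2.445×10⁻⁹) = 4.268×10⁷ m²/s².
v = 6533 m/s.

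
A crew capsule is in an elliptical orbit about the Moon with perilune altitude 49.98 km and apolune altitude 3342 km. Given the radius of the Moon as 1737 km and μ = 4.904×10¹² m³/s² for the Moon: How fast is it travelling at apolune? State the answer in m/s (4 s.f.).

r_p = 1737 + 49.98 = 1787.0 km = 1.7870×10⁶ m.
r_a = 1737 + 3342 = 5079.0 km = 5.0790×10⁶ m.
Semi-major axis a = (r_p + r_a)/2 = 3433.0 km = 3.433×10⁶ m.
Vis-viva: v² = μ(2/r − 1/a) = 4.904×10¹² × (3.938×10⁻⁷ − 2.913×10⁻⁷) = 5.026×10⁵ m²/s².
v = 708.9 m/s.

v ≈ 708.9 m/s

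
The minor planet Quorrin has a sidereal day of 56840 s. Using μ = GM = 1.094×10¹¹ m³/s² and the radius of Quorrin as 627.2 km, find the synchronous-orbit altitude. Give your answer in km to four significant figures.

h_sync ≈ 1449 km

A synchronous orbit has period T, so by Kepler's third law a = (μT²/4π²)^(1/3).
μT²/4π² = 1.094×10¹¹ × (5.684×10⁴)² / 39.48 = 8.953×10¹⁸ m³.
a = 2.076×10⁶ m = 2076.5 km.
Altitude h = a − R = 2076.5 − 627.2 = 1449.3 km.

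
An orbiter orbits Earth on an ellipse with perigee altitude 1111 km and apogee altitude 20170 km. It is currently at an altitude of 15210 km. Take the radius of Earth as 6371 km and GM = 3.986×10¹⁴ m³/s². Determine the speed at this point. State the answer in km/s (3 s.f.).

r_p = 6371 + 1111 = 7482.0 km = 7.4820×10⁶ m.
r_a = 6371 + 20170 = 26541 km = 2.6541×10⁷ m.
r = 6371 + 15210 = 21581 km = 2.158×10⁷ m.
Semi-major axis a = (r_p + r_a)/2 = 17012 km = 1.701×10⁷ m.
Vis-viva: v² = μ(2/r − 1/a) = 3.986×10¹⁴ × (9.267×10⁻⁸ − 5.878×10⁻⁸) = 1.351×10⁷ m²/s².
v = 3675 m/s = 3.675 km/s.

v ≈ 3.68 km/s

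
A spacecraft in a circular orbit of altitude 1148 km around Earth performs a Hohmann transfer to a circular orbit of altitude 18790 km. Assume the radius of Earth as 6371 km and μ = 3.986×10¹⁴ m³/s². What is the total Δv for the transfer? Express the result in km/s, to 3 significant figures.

r₁ = 6371 + 1148 = 7519.0 km = 7.5190×10⁶ m.
r₂ = 6371 + 18790 = 25161 km = 2.5161×10⁷ m.
Transfer ellipse a_t = (r₁ + r₂)/2 = 1.634×10⁷ m.
At r₁: circular v_c1 = √(μ/r₁) = 7281 m/s; transfer-perigee v_p = √[μ(2/r₁ − 1/a_t)] = 9035 m/s.
Δv₁ = v_p − v_c1 = 1754 m/s.
At r₂: circular v_c2 = √(μ/r₂) = 3980 m/s; transfer-apogee v_a = √[μ(2/r₂ − 1/a_t)] = 2700 m/s.
Δv₂ = v_c2 − v_a = 1280 m/s.
Total Δv = Δv₁ + Δv₂ = 3034 m/s = 3.034 km/s.

Δv_total ≈ 3.03 km/s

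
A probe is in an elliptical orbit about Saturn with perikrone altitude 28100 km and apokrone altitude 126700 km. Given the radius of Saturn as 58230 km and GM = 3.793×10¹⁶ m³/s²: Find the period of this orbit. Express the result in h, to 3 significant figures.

T ≈ 14.2 h

r_p = 58230 + 28100 = 86330 km = 8.6330×10⁷ m.
r_a = 58230 + 126700 = 184930 km = 1.8493×10⁸ m.
Semi-major axis a = (r_p + r_a)/2 = (86330 + 1.8493×10⁵)/2 = 1.3563×10⁵ km = 1.356×10⁸ m.
By Kepler's third law T = 2π√(a³/μ) = 2π × 8.110×10³ = 5.096×10⁴ s.
= 14.16 h.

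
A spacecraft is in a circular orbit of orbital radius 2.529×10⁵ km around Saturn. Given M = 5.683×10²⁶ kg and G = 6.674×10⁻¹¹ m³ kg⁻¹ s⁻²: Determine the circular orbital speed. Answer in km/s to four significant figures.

v ≈ 12.25 km/s

μ = GM = 6.674×10⁻¹¹ × 5.683×10²⁶ = 3.793×10¹⁶ m³/s².
r = 2.529×10⁵ km = 2.529×10⁸ m.
For a circular orbit v = √(μ/r) = √(3.793×10¹⁶ / 2.529×10⁸) = √(1.500×10⁸) = 12250 m/s.
That is 12.25 km/s.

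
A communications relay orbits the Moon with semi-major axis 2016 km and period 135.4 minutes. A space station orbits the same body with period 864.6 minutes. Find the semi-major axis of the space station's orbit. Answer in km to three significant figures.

a₂ ≈ 6940 km

Kepler's third law: a³ ∝ T², so a₂ = a₁ (T₂/T₁)^(2/3).
T₂/T₁ = 6.386, (T₂/T₁)^(2/3) = 3.442.
a₂ = 2016 × 3.442 = 6939 km.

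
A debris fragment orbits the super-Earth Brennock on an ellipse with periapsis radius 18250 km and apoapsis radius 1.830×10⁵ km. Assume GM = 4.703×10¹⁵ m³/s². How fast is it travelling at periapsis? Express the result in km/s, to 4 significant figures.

Semi-major axis a = (r_p + r_a)/2 = 1.0062×10⁵ km = 1.006×10⁸ m.
Vis-viva: v² = μ(2/r − 1/a) = 4.703×10¹⁵ × (1.096×10⁻⁷ − 9.938×10⁻⁹) = 4.687×10⁸ m²/s².
v = 21650 m/s = 21.65 km/s.

v ≈ 21.65 km/s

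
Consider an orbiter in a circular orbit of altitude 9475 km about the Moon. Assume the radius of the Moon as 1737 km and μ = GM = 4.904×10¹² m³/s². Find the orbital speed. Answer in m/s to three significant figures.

v ≈ 661 m/s

r = 1737 + 9475 = 11212 km = 1.1212×10⁷ m.
For a circular orbit v = √(μ/r) = √(4.904×10¹² / 1.121×10⁷) = √(4.374×10⁵) = 661.4 m/s.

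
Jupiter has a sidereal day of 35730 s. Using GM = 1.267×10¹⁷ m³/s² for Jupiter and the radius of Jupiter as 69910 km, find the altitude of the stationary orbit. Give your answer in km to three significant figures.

h_sync ≈ 90100 km

A synchronous orbit has period T, so by Kepler's third law a = (μT²/4π²)^(1/3).
μT²/4π² = 1.267×10¹⁷ × (3.573×10⁴)² / 39.48 = 4.097×10²⁴ m³.
a = 1.600×10⁸ m = 1.6002×10⁵ km.
Altitude h = a − R = 1.6002×10⁵ − 69910 = 90105 km.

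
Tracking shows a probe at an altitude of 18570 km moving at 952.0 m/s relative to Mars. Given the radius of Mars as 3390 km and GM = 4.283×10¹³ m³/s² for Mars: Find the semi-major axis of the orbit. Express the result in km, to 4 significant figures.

a ≈ 14300 km

r = 3390 + 18570 = 21960 km = 2.196×10⁷ m.
Vis-viva rearranged: 1/a = 2/r − v²/μ = 9.107×10⁻⁸ − 2.116×10⁻⁸ = 6.991×10⁻⁸ m⁻¹.
a = 1.430×10⁷ m = 14303 km.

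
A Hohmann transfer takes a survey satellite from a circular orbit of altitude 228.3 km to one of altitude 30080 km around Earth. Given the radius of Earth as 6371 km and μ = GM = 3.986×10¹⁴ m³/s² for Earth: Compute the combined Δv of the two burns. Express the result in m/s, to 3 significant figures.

Δv_total ≈ 3820 m/s

r₁ = 6371 + 228.3 = 6599.3 km = 6.5993×10⁶ m.
r₂ = 6371 + 30080 = 36451 km = 3.6451×10⁷ m.
Transfer ellipse a_t = (r₁ + r₂)/2 = 2.153×10⁷ m.
At r₁: circular v_c1 = √(μ/r₁) = 7772 m/s; transfer-perigee v_p = √[μ(2/r₁ − 1/a_t)] = 10110 m/s.
Δv₁ = v_p − v_c1 = 2342 m/s.
At r₂: circular v_c2 = √(μ/r₂) = 3307 m/s; transfer-apogee v_a = √[μ(2/r₂ − 1/a_t)] = 1831 m/s.
Δv₂ = v_c2 − v_a = 1476 m/s.
Total Δv = Δv₁ + Δv₂ = 3818 m/s.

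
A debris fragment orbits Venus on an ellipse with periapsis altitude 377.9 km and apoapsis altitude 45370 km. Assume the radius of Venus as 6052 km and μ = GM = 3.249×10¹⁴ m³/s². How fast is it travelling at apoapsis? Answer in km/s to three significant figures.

v ≈ 1.19 km/s

r_p = 6052 + 377.9 = 6429.9 km = 6.4299×10⁶ m.
r_a = 6052 + 45370 = 51422 km = 5.1422×10⁷ m.
Semi-major axis a = (r_p + r_a)/2 = 28926 km = 2.893×10⁷ m.
Vis-viva: v² = μ(2/r − 1/a) = 3.249×10¹⁴ × (3.889×10⁻⁸ − 3.457×10⁻⁸) = 1.404×10⁶ m²/s².
v = 1185 m/s = 1.185 km/s.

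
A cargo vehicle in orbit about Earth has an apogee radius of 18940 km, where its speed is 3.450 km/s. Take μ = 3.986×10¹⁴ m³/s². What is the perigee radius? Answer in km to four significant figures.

perigee radius ≈ 7468 km

r_a = 1.894×10⁷ m.
Specific energy ε = v²/2 − μ/r = -1.509×10⁷ J/kg, so a = −μ/(2ε) = 1.320×10⁷ m.
The apsides satisfy r_p + r_a = 2a, so the perigee radius is 2a − r_a = 7.468×10⁶ m = 7467.6 km.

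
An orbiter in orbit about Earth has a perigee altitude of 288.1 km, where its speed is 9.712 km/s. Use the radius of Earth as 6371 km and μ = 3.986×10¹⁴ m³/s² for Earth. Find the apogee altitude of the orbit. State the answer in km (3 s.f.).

r_p = 6371 + 288.1 = 6659.1 km = 6.659×10⁶ m.
Specific energy ε = v²/2 − μ/r = -1.270×10⁷ J/kg, so a = −μ/(2ε) = 1.570×10⁷ m.
The apsides satisfy r_p + r_a = 2a, so the apogee radius is 2a − r_p = 2.474×10⁷ m = 24735 km.
Apogee altitude = 24735 − 6371 = 18364 km.

apogee altitude ≈ 18400 km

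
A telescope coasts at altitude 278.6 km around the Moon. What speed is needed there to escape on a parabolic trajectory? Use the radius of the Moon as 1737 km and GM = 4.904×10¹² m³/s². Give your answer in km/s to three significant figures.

v_esc ≈ 2.21 km/s

r = 1737 + 278.6 = 2015.6 km = 2.0156×10⁶ m.
Escape speed v_esc = √(2μ/r) = √(2 × 4.904×10¹² / 2.016×10⁶) = √(4.866×10⁶) = 2206 m/s.
= 2.206 km/s.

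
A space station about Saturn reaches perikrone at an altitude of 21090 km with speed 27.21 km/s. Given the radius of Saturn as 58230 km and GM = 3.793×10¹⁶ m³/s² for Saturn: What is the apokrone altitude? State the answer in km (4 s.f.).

r_p = 58230 + 21090 = 79320 km = 7.932×10⁷ m.
Specific energy ε = v²/2 − μ/r = -1.080×10⁸ J/kg, so a = −μ/(2ε) = 1.756×10⁸ m.
The apsides satisfy r_p + r_a = 2a, so the apokrone radius is 2a − r_p = 2.719×10⁸ m = 2.7189×10⁵ km.
Apokrone altitude = 2.7189×10⁵ − 58230 = 2.1366×10⁵ km.

apokrone altitude ≈ 2.137×10⁵ km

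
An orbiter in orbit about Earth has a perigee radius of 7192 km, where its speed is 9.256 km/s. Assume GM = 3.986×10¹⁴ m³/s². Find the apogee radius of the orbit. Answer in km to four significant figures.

r_p = 7.192×10⁶ m.
Specific energy ε = v²/2 − μ/r = -1.259×10⁷ J/kg, so a = −μ/(2ε) = 1.584×10⁷ m.
The apsides satisfy r_p + r_a = 2a, so the apogee radius is 2a − r_p = 2.448×10⁷ m = 24478 km.

apogee radius ≈ 24480 km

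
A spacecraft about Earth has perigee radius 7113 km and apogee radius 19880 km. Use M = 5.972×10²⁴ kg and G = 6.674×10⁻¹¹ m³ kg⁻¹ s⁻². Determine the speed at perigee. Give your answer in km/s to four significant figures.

μ = GM = 6.674×10⁻¹¹ × 5.972×10²⁴ = 3.986×10¹⁴ m³/s².
Semi-major axis a = (r_p + r_a)/2 = 13496 km = 1.350×10⁷ m.
Vis-viva: v² = μ(2/r − 1/a) = 3.986×10¹⁴ × (2.812×10⁻⁷ − 7.409×10⁻⁸) = 8.254×10⁷ m²/s².
v = 9085 m/s = 9.085 km/s.

v ≈ 9.085 km/s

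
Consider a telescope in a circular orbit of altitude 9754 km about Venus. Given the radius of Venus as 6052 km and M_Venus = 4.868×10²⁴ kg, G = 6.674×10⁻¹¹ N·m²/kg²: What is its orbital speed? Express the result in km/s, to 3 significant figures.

μ = GM = 6.674×10⁻¹¹ × 4.868×10²⁴ = 3.249×10¹⁴ m³/s².
r = 6052 + 9754 = 15806 km = 1.5806×10⁷ m.
For a circular orbit v = √(μ/r) = √(3.249×10¹⁴ / 1.581×10⁷) = √(2.055×10⁷) = 4534 m/s.
That is 4.534 km/s.

v ≈ 4.53 km/s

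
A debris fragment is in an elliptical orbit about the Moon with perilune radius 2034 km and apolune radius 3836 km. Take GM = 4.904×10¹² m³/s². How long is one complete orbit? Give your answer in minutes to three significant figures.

Semi-major axis a = (r_p + r_a)/2 = (2034.0 + 3836.0)/2 = 2935.0 km = 2.935×10⁶ m.
By Kepler's third law T = 2π√(a³/μ) = 2π × 2.271×10³ = 1.427×10⁴ s.
= 237.8 minutes.

T ≈ 238 minutes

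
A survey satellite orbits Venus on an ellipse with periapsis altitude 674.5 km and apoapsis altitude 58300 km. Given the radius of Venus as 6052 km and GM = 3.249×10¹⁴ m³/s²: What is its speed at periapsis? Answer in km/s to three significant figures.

v ≈ 9.35 km/s

r_p = 6052 + 674.5 = 6726.5 km = 6.7265×10⁶ m.
r_a = 6052 + 58300 = 64352 km = 6.4352×10⁷ m.
Semi-major axis a = (r_p + r_a)/2 = 35539 km = 3.554×10⁷ m.
Vis-viva: v² = μ(2/r − 1/a) = 3.249×10¹⁴ × (2.973×10⁻⁷ − 2.814×10⁻⁸) = 8.746×10⁷ m²/s².
v = 9352 m/s = 9.352 km/s.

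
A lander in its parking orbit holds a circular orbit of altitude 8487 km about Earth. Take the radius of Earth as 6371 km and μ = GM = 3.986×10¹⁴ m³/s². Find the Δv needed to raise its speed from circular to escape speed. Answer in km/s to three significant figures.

r = 6371 + 8487 = 14858 km = 1.4858×10⁷ m.
Circular speed v_c = √(μ/r) = 5180 m/s.
Escape speed v_esc = √(2μ/r) = √2 × v_c = 7325 m/s.
Δv = v_esc − v_c = 2145 m/s = 2.145 km/s.

Δv ≈ 2.15 km/s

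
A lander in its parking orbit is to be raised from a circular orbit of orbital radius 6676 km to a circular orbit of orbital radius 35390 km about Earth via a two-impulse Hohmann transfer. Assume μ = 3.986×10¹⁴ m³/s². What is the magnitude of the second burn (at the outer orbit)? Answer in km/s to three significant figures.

r₁ = 6676 km = 6.676×10⁶ m.
r₂ = 35390 km = 3.539×10⁷ m.
Transfer ellipse a_t = (r₁ + r₂)/2 = 2.103×10⁷ m.
At r₁: circular v_c1 = √(μ/r₁) = 7727 m/s; transfer-perigee v_p = √[μ(2/r₁ − 1/a_t)] = 10020 m/s.
At r₂: circular v_c2 = √(μ/r₂) = 3356 m/s; transfer-apogee v_a = √[μ(2/r₂ − 1/a_t)] = 1891 m/s.
Δv₂ = v_c2 − v_a = 1465 m/s.
= 1.465 km/s.

Δv ≈ 1.47 km/s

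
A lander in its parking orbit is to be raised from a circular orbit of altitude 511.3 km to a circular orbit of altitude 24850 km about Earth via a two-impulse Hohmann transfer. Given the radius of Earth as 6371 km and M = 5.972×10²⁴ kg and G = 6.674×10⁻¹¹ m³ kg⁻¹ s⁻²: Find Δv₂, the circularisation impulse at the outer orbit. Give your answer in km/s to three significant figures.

μ = GM = 6.674×10⁻¹¹ × 5.972×10²⁴ = 3.986×10¹⁴ m³/s².
r₁ = 6371 + 511.3 = 6882.3 km = 6.8823×10⁶ m.
r₂ = 6371 + 24850 = 31221 km = 3.1221×10⁷ m.
Transfer ellipse a_t = (r₁ + r₂)/2 = 1.905×10⁷ m.
At r₁: circular v_c1 = √(μ/r₁) = 7610 m/s; transfer-perigee v_p = √[μ(2/r₁ − 1/a_t)] = 9742 m/s.
At r₂: circular v_c2 = √(μ/r₂) = 3573 m/s; transfer-apogee v_a = √[μ(2/r₂ − 1/a_t)] = 2147 m/s.
Δv₂ = v_c2 − v_a = 1425 m/s.
= 1.425 km/s.

Δv ≈ 1.43 km/s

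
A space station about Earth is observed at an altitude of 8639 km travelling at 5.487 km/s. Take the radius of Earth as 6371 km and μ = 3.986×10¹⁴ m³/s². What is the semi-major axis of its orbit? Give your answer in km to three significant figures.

r = 6371 + 8639 = 15010 km = 1.501×10⁷ m.
Specific orbital energy ε = v²/2 − μ/r = (5487)²/2 − 3.986×10¹⁴/1.501×10⁷ = -1.150×10⁷ J/kg.
Since ε = −μ/(2a), a = −μ/(2ε) = 1.733×10⁷ m = 17327 km.

a ≈ 17300 km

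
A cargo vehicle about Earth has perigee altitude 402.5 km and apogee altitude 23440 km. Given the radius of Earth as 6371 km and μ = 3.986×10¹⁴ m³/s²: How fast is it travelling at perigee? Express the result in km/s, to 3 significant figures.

v ≈ 9.79 km/s

r_p = 6371 + 402.5 = 6773.5 km = 6.7735×10⁶ m.
r_a = 6371 + 23440 = 29811 km = 2.9811×10⁷ m.
Semi-major axis a = (r_p + r_a)/2 = 18292 km = 1.829×10⁷ m.
Vis-viva: v² = μ(2/r − 1/a) = 3.986×10¹⁴ × (2.953×10⁻⁷ − 5.467×10⁻⁸) = 9.590×10⁷ m²/s².
v = 9793 m/s = 9.793 km/s.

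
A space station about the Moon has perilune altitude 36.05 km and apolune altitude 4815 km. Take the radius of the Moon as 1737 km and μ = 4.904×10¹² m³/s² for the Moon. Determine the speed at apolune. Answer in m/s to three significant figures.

v ≈ 565 m/s

r_p = 1737 + 36.05 = 1773.0 km = 1.7730×10⁶ m.
r_a = 1737 + 4815 = 6552.0 km = 6.5520×10⁶ m.
Semi-major axis a = (r_p + r_a)/2 = 4162.5 km = 4.163×10⁶ m.
Vis-viva: v² = μ(2/r − 1/a) = 4.904×10¹² × (3.053×10⁻⁷ − 2.402×10⁻⁷) = 3.188×10⁵ m²/s².
v = 564.6 m/s.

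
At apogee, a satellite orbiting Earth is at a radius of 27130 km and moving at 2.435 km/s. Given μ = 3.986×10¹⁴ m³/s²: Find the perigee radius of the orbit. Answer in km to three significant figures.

r_a = 2.713×10⁷ m.
Specific energy ε = v²/2 − μ/r = -1.173×10⁷ J/kg, so a = −μ/(2ε) = 1.699×10⁷ m.
The apsides satisfy r_p + r_a = 2a, so the perigee radius is 2a − r_a = 6.858×10⁶ m = 6858.2 km.

perigee radius ≈ 6860 km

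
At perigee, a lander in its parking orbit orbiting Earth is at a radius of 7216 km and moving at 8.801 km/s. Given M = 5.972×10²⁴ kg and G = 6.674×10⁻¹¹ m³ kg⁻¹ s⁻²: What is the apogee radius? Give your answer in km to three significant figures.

apogee radius ≈ 16900 km

μ = GM = 6.674×10⁻¹¹ × 5.972×10²⁴ = 3.986×10¹⁴ m³/s².
r_p = 7.216×10⁶ m.
Specific energy ε = v²/2 − μ/r = -1.651×10⁷ J/kg, so a = −μ/(2ε) = 1.207×10⁷ m.
The apsides satisfy r_p + r_a = 2a, so the apogee radius is 2a − r_p = 1.693×10⁷ m = 16932 km.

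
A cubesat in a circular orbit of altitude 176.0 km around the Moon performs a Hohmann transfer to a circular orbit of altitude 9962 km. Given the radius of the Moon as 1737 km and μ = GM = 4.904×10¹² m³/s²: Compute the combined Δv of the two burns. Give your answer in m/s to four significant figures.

Δv_total ≈ 802.3 m/s

r₁ = 1737 + 176.0 = 1913.0 km = 1.9130×10⁶ m.
r₂ = 1737 + 9962 = 11699 km = 1.1699×10⁷ m.
Transfer ellipse a_t = (r₁ + r₂)/2 = 6.806×10⁶ m.
At r₁: circular v_c1 = √(μ/r₁) = 1601 m/s; transfer-perilune v_p = √[μ(2/r₁ − 1/a_t)] = 2099 m/s.
Δv₁ = v_p − v_c1 = 498.1 m/s.
At r₂: circular v_c2 = √(μ/r₂) = 647.4 m/s; transfer-apolune v_a = √[μ(2/r₂ − 1/a_t)] = 343.3 m/s.
Δv₂ = v_c2 − v_a = 304.2 m/s.
Total Δv = Δv₁ + Δv₂ = 802.3 m/s.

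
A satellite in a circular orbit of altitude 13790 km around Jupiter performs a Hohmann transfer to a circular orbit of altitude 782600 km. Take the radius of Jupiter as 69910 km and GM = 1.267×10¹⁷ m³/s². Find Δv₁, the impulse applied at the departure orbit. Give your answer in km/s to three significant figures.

r₁ = 69910 + 13790 = 83700 km = 8.3700×10⁷ m.
r₂ = 69910 + 782600 = 852510 km = 8.5251×10⁸ m.
Transfer ellipse a_t = (r₁ + r₂)/2 = 4.681×10⁸ m.
At r₁: circular v_c1 = √(μ/r₁) = 38910 m/s; transfer-perijove v_p = √[μ(2/r₁ − 1/a_t)] = 52510 m/s.
Δv₁ = v_p − v_c1 = 13600 m/s.
= 13.60 km/s.

Δv ≈ 13.6 km/s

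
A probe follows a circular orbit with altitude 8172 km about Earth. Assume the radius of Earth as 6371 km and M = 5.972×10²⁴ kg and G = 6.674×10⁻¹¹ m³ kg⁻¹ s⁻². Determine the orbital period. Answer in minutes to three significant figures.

T ≈ 291 minutes

μ = GM = 6.674×10⁻¹¹ × 5.972×10²⁴ = 3.986×10¹⁴ m³/s².
r = 6371 + 8172 = 14543 km = 1.4543×10⁷ m.
Kepler's third law: T = 2π√(r³/μ) = 2π√((1.454×10⁷)³ / 3.986×10¹⁴).
r³/μ = 7.717×10⁶ s², so T = 2π × 2.778×10³ = 1.745×10⁴ s.
Converting: 1.745×10⁴ s ÷ 60.00 = 290.9 minutes.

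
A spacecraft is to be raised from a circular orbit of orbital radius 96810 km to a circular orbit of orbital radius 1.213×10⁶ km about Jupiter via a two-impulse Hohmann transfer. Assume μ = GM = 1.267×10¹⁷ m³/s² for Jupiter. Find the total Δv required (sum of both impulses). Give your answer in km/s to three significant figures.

r₁ = 96810 km = 9.681×10⁷ m.
r₂ = 1.213×10⁶ km = 1.213×10⁹ m.
Transfer ellipse a_t = (r₁ + r₂)/2 = 6.549×10⁸ m.
At r₁: circular v_c1 = √(μ/r₁) = 36180 m/s; transfer-perijove v_p = √[μ(2/r₁ − 1/a_t)] = 49230 m/s.
Δv₁ = v_p − v_c1 = 13060 m/s.
At r₂: circular v_c2 = √(μ/r₂) = 10220 m/s; transfer-apojove v_a = √[μ(2/r₂ − 1/a_t)] = 3929 m/s.
Δv₂ = v_c2 − v_a = 6291 m/s.
Total Δv = Δv₁ + Δv₂ = 19350 m/s = 19.35 km/s.

Δv_total ≈ 19.3 km/s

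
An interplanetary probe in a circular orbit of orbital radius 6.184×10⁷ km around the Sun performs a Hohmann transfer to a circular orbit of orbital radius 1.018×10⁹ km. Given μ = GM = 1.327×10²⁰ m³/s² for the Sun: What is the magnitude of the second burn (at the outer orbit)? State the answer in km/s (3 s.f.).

r₁ = 6.184×10⁷ km = 6.184×10¹⁰ m.
r₂ = 1.018×10⁹ km = 1.018×10¹² m.
Transfer ellipse a_t = (r₁ + r₂)/2 = 5.399×10¹¹ m.
At r₁: circular v_c1 = √(μ/r₁) = 46320 m/s; transfer-perihelion v_p = √[μ(2/r₁ − 1/a_t)] = 63610 m/s.
At r₂: circular v_c2 = √(μ/r₂) = 11420 m/s; transfer-aphelion v_a = √[μ(2/r₂ − 1/a_t)] = 3864 m/s.
Δv₂ = v_c2 − v_a = 7553 m/s.
= 7.553 km/s.

Δv ≈ 7.55 km/s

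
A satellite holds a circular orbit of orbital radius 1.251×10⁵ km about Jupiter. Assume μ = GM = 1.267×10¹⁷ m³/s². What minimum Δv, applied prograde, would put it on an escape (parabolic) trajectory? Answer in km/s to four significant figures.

Δv ≈ 13.18 km/s

r = 1.251×10⁵ km = 1.251×10⁸ m.
Circular speed v_c = √(μ/r) = 31820 m/s.
Escape speed v_esc = √(2μ/r) = √2 × v_c = 45010 m/s.
Δv = v_esc − v_c = 13180 m/s = 13.18 km/s.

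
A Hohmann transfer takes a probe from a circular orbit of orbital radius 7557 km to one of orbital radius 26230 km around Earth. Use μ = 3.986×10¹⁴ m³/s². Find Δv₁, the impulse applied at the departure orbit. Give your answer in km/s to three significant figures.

Δv ≈ 1.79 km/s

r₁ = 7557 km = 7.557×10⁶ m.
r₂ = 26230 km = 2.623×10⁷ m.
Transfer ellipse a_t = (r₁ + r₂)/2 = 1.689×10⁷ m.
At r₁: circular v_c1 = √(μ/r₁) = 7263 m/s; transfer-perigee v_p = √[μ(2/r₁ − 1/a_t)] = 9050 m/s.
Δv₁ = v_p − v_c1 = 1787 m/s.
= 1.787 km/s.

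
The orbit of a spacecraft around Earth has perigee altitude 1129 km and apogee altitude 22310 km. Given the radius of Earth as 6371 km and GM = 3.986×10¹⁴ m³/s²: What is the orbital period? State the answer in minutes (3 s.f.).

T ≈ 404 minutes

r_p = 6371 + 1129 = 7500.0 km = 7.5000×10⁶ m.
r_a = 6371 + 22310 = 28681 km = 2.8681×10⁷ m.
Semi-major axis a = (r_p + r_a)/2 = (7500.0 + 28681)/2 = 18090 km = 1.809×10⁷ m.
By Kepler's third law T = 2π√(a³/μ) = 2π × 3.854×10³ = 2.422×10⁴ s.
= 403.6 minutes.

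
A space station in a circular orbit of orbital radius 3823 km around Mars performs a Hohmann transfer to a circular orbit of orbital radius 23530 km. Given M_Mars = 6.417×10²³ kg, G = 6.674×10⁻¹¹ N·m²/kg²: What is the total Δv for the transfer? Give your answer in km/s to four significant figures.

μ = GM = 6.674×10⁻¹¹ × 6.417×10²³ = 4.283×10¹³ m³/s².
r₁ = 3823 km = 3.823×10⁶ m.
r₂ = 23530 km = 2.353×10⁷ m.
Transfer ellipse a_t = (r₁ + r₂)/2 = 1.368×10⁷ m.
At r₁: circular v_c1 = √(μ/r₁) = 3347 m/s; transfer-periapsis v_p = √[μ(2/r₁ − 1/a_t)] = 4390 m/s.
Δv₁ = v_p − v_c1 = 1043 m/s.
At r₂: circular v_c2 = √(μ/r₂) = 1349 m/s; transfer-apoapsis v_a = √[μ(2/r₂ − 1/a_t)] = 713.3 m/s.
Δv₂ = v_c2 − v_a = 635.8 m/s.
Total Δv = Δv₁ + Δv₂ = 1679 m/s = 1.679 km/s.

Δv_total ≈ 1.679 km/s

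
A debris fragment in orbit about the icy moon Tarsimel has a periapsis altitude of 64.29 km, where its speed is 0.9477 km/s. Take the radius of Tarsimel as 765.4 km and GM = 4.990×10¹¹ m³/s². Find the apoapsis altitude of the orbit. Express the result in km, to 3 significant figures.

r_p = 765.4 + 64.29 = 829.69 km = 8.297×10⁵ m.
Specific energy ε = v²/2 − μ/r = -1.524×10⁵ J/kg, so a = −μ/(2ε) = 1.638×10⁶ m.
The apsides satisfy r_p + r_a = 2a, so the apoapsis radius is 2a − r_p = 2.445×10⁶ m = 2445.4 km.
Apoapsis altitude = 2445.4 − 765.4 = 1680.0 km.

apoapsis altitude ≈ 1680 km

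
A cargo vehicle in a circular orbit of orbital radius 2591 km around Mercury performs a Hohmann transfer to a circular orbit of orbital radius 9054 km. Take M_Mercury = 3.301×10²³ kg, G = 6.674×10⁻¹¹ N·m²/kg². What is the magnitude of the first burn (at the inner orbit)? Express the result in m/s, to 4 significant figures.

Δv ≈ 720.2 m/s

μ = GM = 6.674×10⁻¹¹ × 3.301×10²³ = 2.203×10¹³ m³/s².
r₁ = 2591 km = 2.591×10⁶ m.
r₂ = 9054 km = 9.054×10⁶ m.
Transfer ellipse a_t = (r₁ + r₂)/2 = 5.822×10⁶ m.
At r₁: circular v_c1 = √(μ/r₁) = 2916 m/s; transfer-periherm v_p = √[μ(2/r₁ − 1/a_t)] = 3636 m/s.
Δv₁ = v_p − v_c1 = 720.2 m/s.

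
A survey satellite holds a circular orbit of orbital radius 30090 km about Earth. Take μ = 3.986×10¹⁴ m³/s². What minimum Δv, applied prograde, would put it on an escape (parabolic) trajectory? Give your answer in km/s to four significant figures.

Δv ≈ 1.508 km/s

r = 30090 km = 3.009×10⁷ m.
Circular speed v_c = √(μ/r) = 3640 m/s.
Escape speed v_esc = √(2μ/r) = √2 × v_c = 5147 m/s.
Δv = v_esc − v_c = 1508 m/s = 1.508 km/s.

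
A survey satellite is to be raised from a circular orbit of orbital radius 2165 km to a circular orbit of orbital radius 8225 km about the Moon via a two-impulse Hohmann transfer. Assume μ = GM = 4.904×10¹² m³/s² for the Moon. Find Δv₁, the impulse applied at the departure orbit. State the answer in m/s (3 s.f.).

Δv ≈ 389 m/s

r₁ = 2165 km = 2.165×10⁶ m.
r₂ = 8225 km = 8.225×10⁶ m.
Transfer ellipse a_t = (r₁ + r₂)/2 = 5.195×10⁶ m.
At r₁: circular v_c1 = √(μ/r₁) = 1505 m/s; transfer-perilune v_p = √[μ(2/r₁ − 1/a_t)] = 1894 m/s.
Δv₁ = v_p − v_c1 = 388.7 m/s.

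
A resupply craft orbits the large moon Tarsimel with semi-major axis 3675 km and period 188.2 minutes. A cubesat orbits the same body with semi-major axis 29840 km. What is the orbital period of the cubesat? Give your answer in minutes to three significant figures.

T₂ ≈ 4350 minutes

Kepler's third law: T² ∝ a³, so T₂ = T₁ (a₂/a₁)^(3/2).
a₂/a₁ = 8.120, (a₂/a₁)^(3/2) = 23.14.
T₂ = 188.2 × 23.14 = 4354 minutes.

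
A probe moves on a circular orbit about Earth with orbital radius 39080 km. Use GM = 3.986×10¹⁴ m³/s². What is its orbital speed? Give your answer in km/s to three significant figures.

r = 39080 km = 3.908×10⁷ m.
For a circular orbit v = √(μ/r) = √(3.986×10¹⁴ / 3.908×10⁷) = √(1.020×10⁷) = 3194 m/s.
That is 3.194 km/s.

v ≈ 3.19 km/s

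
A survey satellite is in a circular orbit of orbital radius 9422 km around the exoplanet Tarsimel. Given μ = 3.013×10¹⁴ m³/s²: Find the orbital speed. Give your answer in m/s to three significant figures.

v ≈ 5650 m/s

r = 9422 km = 9.422×10⁶ m.
For a circular orbit v = √(μ/r) = √(3.013×10¹⁴ / 9.422×10⁶) = √(3.198×10⁷) = 5655 m/s.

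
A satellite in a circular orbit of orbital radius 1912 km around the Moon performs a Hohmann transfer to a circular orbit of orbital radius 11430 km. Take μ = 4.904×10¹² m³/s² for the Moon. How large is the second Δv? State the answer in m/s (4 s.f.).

Δv ≈ 304.3 m/s

r₁ = 1912 km = 1.912×10⁶ m.
r₂ = 11430 km = 1.143×10⁷ m.
Transfer ellipse a_t = (r₁ + r₂)/2 = 6.671×10⁶ m.
At r₁: circular v_c1 = √(μ/r₁) = 1602 m/s; transfer-perilune v_p = √[μ(2/r₁ − 1/a_t)] = 2096 m/s.
At r₂: circular v_c2 = √(μ/r₂) = 655.0 m/s; transfer-apolune v_a = √[μ(2/r₂ − 1/a_t)] = 350.7 m/s.
Δv₂ = v_c2 − v_a = 304.3 m/s.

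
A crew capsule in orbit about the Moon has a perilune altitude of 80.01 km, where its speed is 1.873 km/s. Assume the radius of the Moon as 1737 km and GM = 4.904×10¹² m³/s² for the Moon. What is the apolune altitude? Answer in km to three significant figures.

apolune altitude ≈ 1640 km

r_p = 1737 + 80.01 = 1817.0 km = 1.817×10⁶ m.
Specific energy ε = v²/2 − μ/r = -9.449×10⁵ J/kg, so a = −μ/(2ε) = 2.595×10⁶ m.
The apsides satisfy r_p + r_a = 2a, so the apolune radius is 2a − r_p = 3.373×10⁶ m = 3373.1 km.
Apolune altitude = 3373.1 − 1737 = 1636.1 km.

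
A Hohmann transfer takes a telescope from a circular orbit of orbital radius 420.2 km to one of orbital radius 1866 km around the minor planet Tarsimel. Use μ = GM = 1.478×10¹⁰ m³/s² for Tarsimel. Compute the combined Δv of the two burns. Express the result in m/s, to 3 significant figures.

Δv_total ≈ 87.1 m/s

r₁ = 420.2 km = 4.202×10⁵ m.
r₂ = 1866 km = 1.866×10⁶ m.
Transfer ellipse a_t = (r₁ + r₂)/2 = 1.143×10⁶ m.
At r₁: circular v_c1 = √(μ/r₁) = 187.5 m/s; transfer-periapsis v_p = √[μ(2/r₁ − 1/a_t)] = 239.6 m/s.
Δv₁ = v_p − v_c1 = 52.07 m/s.
At r₂: circular v_c2 = √(μ/r₂) = 89.00 m/s; transfer-apoapsis v_a = √[μ(2/r₂ − 1/a_t)] = 53.96 m/s.
Δv₂ = v_c2 − v_a = 35.04 m/s.
Total Δv = Δv₁ + Δv₂ = 87.11 m/s.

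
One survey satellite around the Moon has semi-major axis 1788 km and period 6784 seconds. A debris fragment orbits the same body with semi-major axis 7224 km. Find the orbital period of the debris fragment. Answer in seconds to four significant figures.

T₂ ≈ 55090 seconds

Kepler's third law: T² ∝ a³, so T₂ = T₁ (a₂/a₁)^(3/2).
a₂/a₁ = 4.040, (a₂/a₁)^(3/2) = 8.121.
T₂ = 6784 × 8.121 = 55090 seconds.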